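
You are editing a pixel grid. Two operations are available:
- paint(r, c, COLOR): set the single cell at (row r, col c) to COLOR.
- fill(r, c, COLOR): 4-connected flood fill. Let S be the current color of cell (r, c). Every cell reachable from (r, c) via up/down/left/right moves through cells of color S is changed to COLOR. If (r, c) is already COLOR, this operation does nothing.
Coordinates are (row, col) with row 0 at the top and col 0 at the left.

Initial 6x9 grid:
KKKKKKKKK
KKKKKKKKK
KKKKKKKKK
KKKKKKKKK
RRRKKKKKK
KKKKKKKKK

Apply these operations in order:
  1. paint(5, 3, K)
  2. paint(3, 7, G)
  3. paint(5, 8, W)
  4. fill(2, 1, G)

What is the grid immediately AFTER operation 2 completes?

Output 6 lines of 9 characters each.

Answer: KKKKKKKKK
KKKKKKKKK
KKKKKKKKK
KKKKKKKGK
RRRKKKKKK
KKKKKKKKK

Derivation:
After op 1 paint(5,3,K):
KKKKKKKKK
KKKKKKKKK
KKKKKKKKK
KKKKKKKKK
RRRKKKKKK
KKKKKKKKK
After op 2 paint(3,7,G):
KKKKKKKKK
KKKKKKKKK
KKKKKKKKK
KKKKKKKGK
RRRKKKKKK
KKKKKKKKK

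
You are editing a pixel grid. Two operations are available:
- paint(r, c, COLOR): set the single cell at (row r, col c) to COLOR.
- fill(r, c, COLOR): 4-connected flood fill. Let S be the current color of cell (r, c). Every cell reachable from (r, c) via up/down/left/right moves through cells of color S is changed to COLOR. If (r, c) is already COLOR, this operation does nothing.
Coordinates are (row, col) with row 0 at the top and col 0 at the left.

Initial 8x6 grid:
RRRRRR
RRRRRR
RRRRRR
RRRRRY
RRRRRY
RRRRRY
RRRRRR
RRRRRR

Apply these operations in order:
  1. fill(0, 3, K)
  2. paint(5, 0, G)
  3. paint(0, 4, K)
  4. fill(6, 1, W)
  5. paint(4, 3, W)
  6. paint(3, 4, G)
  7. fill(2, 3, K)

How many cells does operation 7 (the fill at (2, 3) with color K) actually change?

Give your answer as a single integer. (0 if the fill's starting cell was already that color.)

After op 1 fill(0,3,K) [45 cells changed]:
KKKKKK
KKKKKK
KKKKKK
KKKKKY
KKKKKY
KKKKKY
KKKKKK
KKKKKK
After op 2 paint(5,0,G):
KKKKKK
KKKKKK
KKKKKK
KKKKKY
KKKKKY
GKKKKY
KKKKKK
KKKKKK
After op 3 paint(0,4,K):
KKKKKK
KKKKKK
KKKKKK
KKKKKY
KKKKKY
GKKKKY
KKKKKK
KKKKKK
After op 4 fill(6,1,W) [44 cells changed]:
WWWWWW
WWWWWW
WWWWWW
WWWWWY
WWWWWY
GWWWWY
WWWWWW
WWWWWW
After op 5 paint(4,3,W):
WWWWWW
WWWWWW
WWWWWW
WWWWWY
WWWWWY
GWWWWY
WWWWWW
WWWWWW
After op 6 paint(3,4,G):
WWWWWW
WWWWWW
WWWWWW
WWWWGY
WWWWWY
GWWWWY
WWWWWW
WWWWWW
After op 7 fill(2,3,K) [43 cells changed]:
KKKKKK
KKKKKK
KKKKKK
KKKKGY
KKKKKY
GKKKKY
KKKKKK
KKKKKK

Answer: 43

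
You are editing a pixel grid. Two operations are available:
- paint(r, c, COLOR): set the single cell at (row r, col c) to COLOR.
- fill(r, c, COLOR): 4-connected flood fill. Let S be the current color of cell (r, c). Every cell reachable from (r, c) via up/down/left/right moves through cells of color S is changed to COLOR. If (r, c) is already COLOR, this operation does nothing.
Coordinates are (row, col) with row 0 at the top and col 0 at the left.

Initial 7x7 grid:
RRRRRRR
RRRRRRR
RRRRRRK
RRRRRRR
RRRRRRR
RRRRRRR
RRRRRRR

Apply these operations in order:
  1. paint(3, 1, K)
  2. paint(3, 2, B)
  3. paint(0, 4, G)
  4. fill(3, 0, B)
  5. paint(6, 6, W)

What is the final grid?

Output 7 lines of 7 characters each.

Answer: BBBBGBB
BBBBBBB
BBBBBBK
BKBBBBB
BBBBBBB
BBBBBBB
BBBBBBW

Derivation:
After op 1 paint(3,1,K):
RRRRRRR
RRRRRRR
RRRRRRK
RKRRRRR
RRRRRRR
RRRRRRR
RRRRRRR
After op 2 paint(3,2,B):
RRRRRRR
RRRRRRR
RRRRRRK
RKBRRRR
RRRRRRR
RRRRRRR
RRRRRRR
After op 3 paint(0,4,G):
RRRRGRR
RRRRRRR
RRRRRRK
RKBRRRR
RRRRRRR
RRRRRRR
RRRRRRR
After op 4 fill(3,0,B) [45 cells changed]:
BBBBGBB
BBBBBBB
BBBBBBK
BKBBBBB
BBBBBBB
BBBBBBB
BBBBBBB
After op 5 paint(6,6,W):
BBBBGBB
BBBBBBB
BBBBBBK
BKBBBBB
BBBBBBB
BBBBBBB
BBBBBBW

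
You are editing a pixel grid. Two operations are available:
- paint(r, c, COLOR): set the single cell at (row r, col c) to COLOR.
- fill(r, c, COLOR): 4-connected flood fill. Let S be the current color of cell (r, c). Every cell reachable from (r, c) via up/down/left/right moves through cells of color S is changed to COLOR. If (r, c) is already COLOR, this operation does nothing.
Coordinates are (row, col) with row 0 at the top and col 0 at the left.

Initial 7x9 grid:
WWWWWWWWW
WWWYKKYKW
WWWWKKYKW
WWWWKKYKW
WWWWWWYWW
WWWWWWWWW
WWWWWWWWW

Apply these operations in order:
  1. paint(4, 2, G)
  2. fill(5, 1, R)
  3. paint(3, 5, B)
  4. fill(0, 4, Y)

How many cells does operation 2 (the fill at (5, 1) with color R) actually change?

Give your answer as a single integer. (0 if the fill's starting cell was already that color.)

Answer: 48

Derivation:
After op 1 paint(4,2,G):
WWWWWWWWW
WWWYKKYKW
WWWWKKYKW
WWWWKKYKW
WWGWWWYWW
WWWWWWWWW
WWWWWWWWW
After op 2 fill(5,1,R) [48 cells changed]:
RRRRRRRRR
RRRYKKYKR
RRRRKKYKR
RRRRKKYKR
RRGRRRYRR
RRRRRRRRR
RRRRRRRRR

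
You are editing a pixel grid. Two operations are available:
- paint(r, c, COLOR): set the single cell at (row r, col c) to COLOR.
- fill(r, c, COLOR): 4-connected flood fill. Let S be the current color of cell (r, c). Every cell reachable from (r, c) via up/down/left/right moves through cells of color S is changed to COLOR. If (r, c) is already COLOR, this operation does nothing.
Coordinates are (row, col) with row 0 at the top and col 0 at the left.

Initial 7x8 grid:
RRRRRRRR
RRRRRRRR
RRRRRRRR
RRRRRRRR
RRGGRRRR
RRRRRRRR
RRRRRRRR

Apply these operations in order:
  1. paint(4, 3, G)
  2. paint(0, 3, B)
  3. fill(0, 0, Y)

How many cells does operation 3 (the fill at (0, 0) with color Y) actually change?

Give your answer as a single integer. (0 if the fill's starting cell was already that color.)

After op 1 paint(4,3,G):
RRRRRRRR
RRRRRRRR
RRRRRRRR
RRRRRRRR
RRGGRRRR
RRRRRRRR
RRRRRRRR
After op 2 paint(0,3,B):
RRRBRRRR
RRRRRRRR
RRRRRRRR
RRRRRRRR
RRGGRRRR
RRRRRRRR
RRRRRRRR
After op 3 fill(0,0,Y) [53 cells changed]:
YYYBYYYY
YYYYYYYY
YYYYYYYY
YYYYYYYY
YYGGYYYY
YYYYYYYY
YYYYYYYY

Answer: 53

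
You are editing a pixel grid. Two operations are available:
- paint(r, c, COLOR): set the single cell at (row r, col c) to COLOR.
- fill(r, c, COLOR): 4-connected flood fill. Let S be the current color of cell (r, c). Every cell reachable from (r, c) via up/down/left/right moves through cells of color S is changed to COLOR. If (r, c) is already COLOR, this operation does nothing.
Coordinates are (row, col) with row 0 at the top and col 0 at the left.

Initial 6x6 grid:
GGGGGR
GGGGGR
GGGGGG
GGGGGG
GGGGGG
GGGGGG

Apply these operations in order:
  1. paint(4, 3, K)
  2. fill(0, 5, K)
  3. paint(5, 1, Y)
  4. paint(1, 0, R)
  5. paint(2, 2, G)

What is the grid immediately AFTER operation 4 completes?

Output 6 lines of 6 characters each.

Answer: GGGGGK
RGGGGK
GGGGGG
GGGGGG
GGGKGG
GYGGGG

Derivation:
After op 1 paint(4,3,K):
GGGGGR
GGGGGR
GGGGGG
GGGGGG
GGGKGG
GGGGGG
After op 2 fill(0,5,K) [2 cells changed]:
GGGGGK
GGGGGK
GGGGGG
GGGGGG
GGGKGG
GGGGGG
After op 3 paint(5,1,Y):
GGGGGK
GGGGGK
GGGGGG
GGGGGG
GGGKGG
GYGGGG
After op 4 paint(1,0,R):
GGGGGK
RGGGGK
GGGGGG
GGGGGG
GGGKGG
GYGGGG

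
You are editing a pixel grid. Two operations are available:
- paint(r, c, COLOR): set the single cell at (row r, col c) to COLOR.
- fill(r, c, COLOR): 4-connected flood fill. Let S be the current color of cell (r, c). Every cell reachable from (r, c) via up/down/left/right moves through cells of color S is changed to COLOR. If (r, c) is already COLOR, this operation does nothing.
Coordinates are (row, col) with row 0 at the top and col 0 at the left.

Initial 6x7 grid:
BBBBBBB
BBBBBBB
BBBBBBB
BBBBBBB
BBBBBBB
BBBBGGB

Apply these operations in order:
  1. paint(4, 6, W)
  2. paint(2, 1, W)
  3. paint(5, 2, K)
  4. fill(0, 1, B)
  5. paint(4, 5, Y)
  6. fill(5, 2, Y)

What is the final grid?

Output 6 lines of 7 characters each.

After op 1 paint(4,6,W):
BBBBBBB
BBBBBBB
BBBBBBB
BBBBBBB
BBBBBBW
BBBBGGB
After op 2 paint(2,1,W):
BBBBBBB
BBBBBBB
BWBBBBB
BBBBBBB
BBBBBBW
BBBBGGB
After op 3 paint(5,2,K):
BBBBBBB
BBBBBBB
BWBBBBB
BBBBBBB
BBBBBBW
BBKBGGB
After op 4 fill(0,1,B) [0 cells changed]:
BBBBBBB
BBBBBBB
BWBBBBB
BBBBBBB
BBBBBBW
BBKBGGB
After op 5 paint(4,5,Y):
BBBBBBB
BBBBBBB
BWBBBBB
BBBBBBB
BBBBBYW
BBKBGGB
After op 6 fill(5,2,Y) [1 cells changed]:
BBBBBBB
BBBBBBB
BWBBBBB
BBBBBBB
BBBBBYW
BBYBGGB

Answer: BBBBBBB
BBBBBBB
BWBBBBB
BBBBBBB
BBBBBYW
BBYBGGB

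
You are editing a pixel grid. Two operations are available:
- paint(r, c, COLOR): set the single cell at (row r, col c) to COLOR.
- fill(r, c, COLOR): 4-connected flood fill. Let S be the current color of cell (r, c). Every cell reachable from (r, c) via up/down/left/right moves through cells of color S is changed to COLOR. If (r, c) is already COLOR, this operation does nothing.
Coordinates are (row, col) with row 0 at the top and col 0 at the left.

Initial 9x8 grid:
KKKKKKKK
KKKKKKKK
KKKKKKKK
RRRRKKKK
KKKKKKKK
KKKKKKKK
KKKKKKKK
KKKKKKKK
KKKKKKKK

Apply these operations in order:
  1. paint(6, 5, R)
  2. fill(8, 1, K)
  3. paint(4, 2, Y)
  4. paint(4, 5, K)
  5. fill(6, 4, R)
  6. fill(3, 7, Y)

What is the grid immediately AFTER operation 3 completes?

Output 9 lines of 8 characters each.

Answer: KKKKKKKK
KKKKKKKK
KKKKKKKK
RRRRKKKK
KKYKKKKK
KKKKKKKK
KKKKKRKK
KKKKKKKK
KKKKKKKK

Derivation:
After op 1 paint(6,5,R):
KKKKKKKK
KKKKKKKK
KKKKKKKK
RRRRKKKK
KKKKKKKK
KKKKKKKK
KKKKKRKK
KKKKKKKK
KKKKKKKK
After op 2 fill(8,1,K) [0 cells changed]:
KKKKKKKK
KKKKKKKK
KKKKKKKK
RRRRKKKK
KKKKKKKK
KKKKKKKK
KKKKKRKK
KKKKKKKK
KKKKKKKK
After op 3 paint(4,2,Y):
KKKKKKKK
KKKKKKKK
KKKKKKKK
RRRRKKKK
KKYKKKKK
KKKKKKKK
KKKKKRKK
KKKKKKKK
KKKKKKKK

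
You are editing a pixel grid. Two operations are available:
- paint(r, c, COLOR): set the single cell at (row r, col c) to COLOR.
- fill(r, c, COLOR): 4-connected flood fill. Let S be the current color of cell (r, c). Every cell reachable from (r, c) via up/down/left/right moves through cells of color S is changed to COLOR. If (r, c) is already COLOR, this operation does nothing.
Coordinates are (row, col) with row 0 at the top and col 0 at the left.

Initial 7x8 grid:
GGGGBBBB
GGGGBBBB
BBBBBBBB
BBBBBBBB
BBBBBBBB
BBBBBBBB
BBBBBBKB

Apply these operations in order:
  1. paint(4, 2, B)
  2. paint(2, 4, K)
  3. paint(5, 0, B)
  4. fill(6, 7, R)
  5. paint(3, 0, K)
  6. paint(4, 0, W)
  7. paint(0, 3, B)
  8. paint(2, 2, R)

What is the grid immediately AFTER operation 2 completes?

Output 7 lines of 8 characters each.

Answer: GGGGBBBB
GGGGBBBB
BBBBKBBB
BBBBBBBB
BBBBBBBB
BBBBBBBB
BBBBBBKB

Derivation:
After op 1 paint(4,2,B):
GGGGBBBB
GGGGBBBB
BBBBBBBB
BBBBBBBB
BBBBBBBB
BBBBBBBB
BBBBBBKB
After op 2 paint(2,4,K):
GGGGBBBB
GGGGBBBB
BBBBKBBB
BBBBBBBB
BBBBBBBB
BBBBBBBB
BBBBBBKB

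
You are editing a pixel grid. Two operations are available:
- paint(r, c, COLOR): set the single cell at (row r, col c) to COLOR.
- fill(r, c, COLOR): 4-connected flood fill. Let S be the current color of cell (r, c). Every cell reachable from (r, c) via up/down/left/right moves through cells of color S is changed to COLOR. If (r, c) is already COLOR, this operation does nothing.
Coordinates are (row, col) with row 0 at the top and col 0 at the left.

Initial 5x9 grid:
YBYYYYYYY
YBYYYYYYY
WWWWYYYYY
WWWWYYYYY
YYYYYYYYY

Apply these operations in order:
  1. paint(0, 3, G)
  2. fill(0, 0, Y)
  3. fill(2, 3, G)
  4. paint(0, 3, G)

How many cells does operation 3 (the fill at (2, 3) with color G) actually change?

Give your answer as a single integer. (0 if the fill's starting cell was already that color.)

After op 1 paint(0,3,G):
YBYGYYYYY
YBYYYYYYY
WWWWYYYYY
WWWWYYYYY
YYYYYYYYY
After op 2 fill(0,0,Y) [0 cells changed]:
YBYGYYYYY
YBYYYYYYY
WWWWYYYYY
WWWWYYYYY
YYYYYYYYY
After op 3 fill(2,3,G) [8 cells changed]:
YBYGYYYYY
YBYYYYYYY
GGGGYYYYY
GGGGYYYYY
YYYYYYYYY

Answer: 8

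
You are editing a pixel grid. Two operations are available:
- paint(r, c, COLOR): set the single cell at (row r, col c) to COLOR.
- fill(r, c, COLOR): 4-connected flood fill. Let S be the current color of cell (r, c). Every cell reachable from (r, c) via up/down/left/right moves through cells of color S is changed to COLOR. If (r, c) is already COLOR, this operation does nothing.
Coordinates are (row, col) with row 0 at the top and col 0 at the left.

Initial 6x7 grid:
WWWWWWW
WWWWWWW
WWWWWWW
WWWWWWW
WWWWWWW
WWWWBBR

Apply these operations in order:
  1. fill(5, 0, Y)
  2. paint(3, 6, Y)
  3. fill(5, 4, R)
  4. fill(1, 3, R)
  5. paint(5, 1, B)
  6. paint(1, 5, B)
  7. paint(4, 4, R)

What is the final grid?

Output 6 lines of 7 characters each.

After op 1 fill(5,0,Y) [39 cells changed]:
YYYYYYY
YYYYYYY
YYYYYYY
YYYYYYY
YYYYYYY
YYYYBBR
After op 2 paint(3,6,Y):
YYYYYYY
YYYYYYY
YYYYYYY
YYYYYYY
YYYYYYY
YYYYBBR
After op 3 fill(5,4,R) [2 cells changed]:
YYYYYYY
YYYYYYY
YYYYYYY
YYYYYYY
YYYYYYY
YYYYRRR
After op 4 fill(1,3,R) [39 cells changed]:
RRRRRRR
RRRRRRR
RRRRRRR
RRRRRRR
RRRRRRR
RRRRRRR
After op 5 paint(5,1,B):
RRRRRRR
RRRRRRR
RRRRRRR
RRRRRRR
RRRRRRR
RBRRRRR
After op 6 paint(1,5,B):
RRRRRRR
RRRRRBR
RRRRRRR
RRRRRRR
RRRRRRR
RBRRRRR
After op 7 paint(4,4,R):
RRRRRRR
RRRRRBR
RRRRRRR
RRRRRRR
RRRRRRR
RBRRRRR

Answer: RRRRRRR
RRRRRBR
RRRRRRR
RRRRRRR
RRRRRRR
RBRRRRR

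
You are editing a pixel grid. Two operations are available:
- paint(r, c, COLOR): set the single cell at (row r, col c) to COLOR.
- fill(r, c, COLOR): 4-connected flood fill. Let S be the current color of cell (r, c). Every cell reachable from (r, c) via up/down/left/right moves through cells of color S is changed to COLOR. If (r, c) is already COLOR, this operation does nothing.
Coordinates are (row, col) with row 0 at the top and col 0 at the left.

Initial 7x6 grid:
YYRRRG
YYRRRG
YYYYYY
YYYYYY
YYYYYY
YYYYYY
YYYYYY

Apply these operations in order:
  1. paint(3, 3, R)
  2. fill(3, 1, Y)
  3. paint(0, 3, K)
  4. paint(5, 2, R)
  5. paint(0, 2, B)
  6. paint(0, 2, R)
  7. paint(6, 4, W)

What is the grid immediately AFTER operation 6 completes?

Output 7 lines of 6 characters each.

After op 1 paint(3,3,R):
YYRRRG
YYRRRG
YYYYYY
YYYRYY
YYYYYY
YYYYYY
YYYYYY
After op 2 fill(3,1,Y) [0 cells changed]:
YYRRRG
YYRRRG
YYYYYY
YYYRYY
YYYYYY
YYYYYY
YYYYYY
After op 3 paint(0,3,K):
YYRKRG
YYRRRG
YYYYYY
YYYRYY
YYYYYY
YYYYYY
YYYYYY
After op 4 paint(5,2,R):
YYRKRG
YYRRRG
YYYYYY
YYYRYY
YYYYYY
YYRYYY
YYYYYY
After op 5 paint(0,2,B):
YYBKRG
YYRRRG
YYYYYY
YYYRYY
YYYYYY
YYRYYY
YYYYYY
After op 6 paint(0,2,R):
YYRKRG
YYRRRG
YYYYYY
YYYRYY
YYYYYY
YYRYYY
YYYYYY

Answer: YYRKRG
YYRRRG
YYYYYY
YYYRYY
YYYYYY
YYRYYY
YYYYYY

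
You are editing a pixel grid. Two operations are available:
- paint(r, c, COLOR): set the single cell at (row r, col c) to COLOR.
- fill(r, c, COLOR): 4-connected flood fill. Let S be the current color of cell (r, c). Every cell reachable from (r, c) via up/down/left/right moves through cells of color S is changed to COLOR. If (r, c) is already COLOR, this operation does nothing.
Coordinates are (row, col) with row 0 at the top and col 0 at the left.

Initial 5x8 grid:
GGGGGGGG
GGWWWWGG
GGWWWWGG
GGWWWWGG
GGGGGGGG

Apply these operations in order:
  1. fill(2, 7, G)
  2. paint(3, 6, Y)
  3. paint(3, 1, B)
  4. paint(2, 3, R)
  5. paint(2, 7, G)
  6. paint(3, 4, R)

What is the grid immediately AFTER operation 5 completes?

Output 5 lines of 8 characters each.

After op 1 fill(2,7,G) [0 cells changed]:
GGGGGGGG
GGWWWWGG
GGWWWWGG
GGWWWWGG
GGGGGGGG
After op 2 paint(3,6,Y):
GGGGGGGG
GGWWWWGG
GGWWWWGG
GGWWWWYG
GGGGGGGG
After op 3 paint(3,1,B):
GGGGGGGG
GGWWWWGG
GGWWWWGG
GBWWWWYG
GGGGGGGG
After op 4 paint(2,3,R):
GGGGGGGG
GGWWWWGG
GGWRWWGG
GBWWWWYG
GGGGGGGG
After op 5 paint(2,7,G):
GGGGGGGG
GGWWWWGG
GGWRWWGG
GBWWWWYG
GGGGGGGG

Answer: GGGGGGGG
GGWWWWGG
GGWRWWGG
GBWWWWYG
GGGGGGGG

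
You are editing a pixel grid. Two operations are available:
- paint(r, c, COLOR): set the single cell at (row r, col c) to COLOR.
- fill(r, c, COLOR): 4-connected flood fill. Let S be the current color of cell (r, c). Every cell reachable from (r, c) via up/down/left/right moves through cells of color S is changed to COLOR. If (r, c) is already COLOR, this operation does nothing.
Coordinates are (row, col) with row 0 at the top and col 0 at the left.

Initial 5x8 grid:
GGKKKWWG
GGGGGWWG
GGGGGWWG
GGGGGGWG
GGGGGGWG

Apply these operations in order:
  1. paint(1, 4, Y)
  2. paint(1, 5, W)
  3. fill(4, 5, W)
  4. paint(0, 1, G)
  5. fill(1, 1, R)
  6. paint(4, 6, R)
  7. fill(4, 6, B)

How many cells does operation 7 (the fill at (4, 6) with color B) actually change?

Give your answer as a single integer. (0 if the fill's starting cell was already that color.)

After op 1 paint(1,4,Y):
GGKKKWWG
GGGGYWWG
GGGGGWWG
GGGGGGWG
GGGGGGWG
After op 2 paint(1,5,W):
GGKKKWWG
GGGGYWWG
GGGGGWWG
GGGGGGWG
GGGGGGWG
After op 3 fill(4,5,W) [23 cells changed]:
WWKKKWWG
WWWWYWWG
WWWWWWWG
WWWWWWWG
WWWWWWWG
After op 4 paint(0,1,G):
WGKKKWWG
WWWWYWWG
WWWWWWWG
WWWWWWWG
WWWWWWWG
After op 5 fill(1,1,R) [30 cells changed]:
RGKKKRRG
RRRRYRRG
RRRRRRRG
RRRRRRRG
RRRRRRRG
After op 6 paint(4,6,R):
RGKKKRRG
RRRRYRRG
RRRRRRRG
RRRRRRRG
RRRRRRRG
After op 7 fill(4,6,B) [30 cells changed]:
BGKKKBBG
BBBBYBBG
BBBBBBBG
BBBBBBBG
BBBBBBBG

Answer: 30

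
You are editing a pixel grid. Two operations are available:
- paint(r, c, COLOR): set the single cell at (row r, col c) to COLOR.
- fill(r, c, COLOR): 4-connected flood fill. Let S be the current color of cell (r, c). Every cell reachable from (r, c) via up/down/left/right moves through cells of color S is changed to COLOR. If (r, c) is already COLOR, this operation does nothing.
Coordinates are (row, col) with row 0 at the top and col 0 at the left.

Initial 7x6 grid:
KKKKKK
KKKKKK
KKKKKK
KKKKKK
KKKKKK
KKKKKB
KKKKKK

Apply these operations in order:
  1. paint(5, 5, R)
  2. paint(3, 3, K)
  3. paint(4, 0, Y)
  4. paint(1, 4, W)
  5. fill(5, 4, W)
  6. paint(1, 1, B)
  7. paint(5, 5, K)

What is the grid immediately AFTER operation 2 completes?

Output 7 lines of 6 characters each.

Answer: KKKKKK
KKKKKK
KKKKKK
KKKKKK
KKKKKK
KKKKKR
KKKKKK

Derivation:
After op 1 paint(5,5,R):
KKKKKK
KKKKKK
KKKKKK
KKKKKK
KKKKKK
KKKKKR
KKKKKK
After op 2 paint(3,3,K):
KKKKKK
KKKKKK
KKKKKK
KKKKKK
KKKKKK
KKKKKR
KKKKKK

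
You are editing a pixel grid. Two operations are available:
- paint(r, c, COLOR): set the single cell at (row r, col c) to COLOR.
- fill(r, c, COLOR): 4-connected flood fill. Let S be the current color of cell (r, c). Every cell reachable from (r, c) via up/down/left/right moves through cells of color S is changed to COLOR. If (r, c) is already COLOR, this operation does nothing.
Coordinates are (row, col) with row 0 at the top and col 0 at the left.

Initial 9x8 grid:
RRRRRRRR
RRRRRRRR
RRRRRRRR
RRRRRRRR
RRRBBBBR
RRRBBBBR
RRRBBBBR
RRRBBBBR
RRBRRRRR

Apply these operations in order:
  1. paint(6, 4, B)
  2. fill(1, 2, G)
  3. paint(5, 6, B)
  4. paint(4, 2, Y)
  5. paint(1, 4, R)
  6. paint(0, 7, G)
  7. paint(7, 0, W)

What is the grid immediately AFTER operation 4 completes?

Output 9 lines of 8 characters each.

After op 1 paint(6,4,B):
RRRRRRRR
RRRRRRRR
RRRRRRRR
RRRRRRRR
RRRBBBBR
RRRBBBBR
RRRBBBBR
RRRBBBBR
RRBRRRRR
After op 2 fill(1,2,G) [55 cells changed]:
GGGGGGGG
GGGGGGGG
GGGGGGGG
GGGGGGGG
GGGBBBBG
GGGBBBBG
GGGBBBBG
GGGBBBBG
GGBGGGGG
After op 3 paint(5,6,B):
GGGGGGGG
GGGGGGGG
GGGGGGGG
GGGGGGGG
GGGBBBBG
GGGBBBBG
GGGBBBBG
GGGBBBBG
GGBGGGGG
After op 4 paint(4,2,Y):
GGGGGGGG
GGGGGGGG
GGGGGGGG
GGGGGGGG
GGYBBBBG
GGGBBBBG
GGGBBBBG
GGGBBBBG
GGBGGGGG

Answer: GGGGGGGG
GGGGGGGG
GGGGGGGG
GGGGGGGG
GGYBBBBG
GGGBBBBG
GGGBBBBG
GGGBBBBG
GGBGGGGG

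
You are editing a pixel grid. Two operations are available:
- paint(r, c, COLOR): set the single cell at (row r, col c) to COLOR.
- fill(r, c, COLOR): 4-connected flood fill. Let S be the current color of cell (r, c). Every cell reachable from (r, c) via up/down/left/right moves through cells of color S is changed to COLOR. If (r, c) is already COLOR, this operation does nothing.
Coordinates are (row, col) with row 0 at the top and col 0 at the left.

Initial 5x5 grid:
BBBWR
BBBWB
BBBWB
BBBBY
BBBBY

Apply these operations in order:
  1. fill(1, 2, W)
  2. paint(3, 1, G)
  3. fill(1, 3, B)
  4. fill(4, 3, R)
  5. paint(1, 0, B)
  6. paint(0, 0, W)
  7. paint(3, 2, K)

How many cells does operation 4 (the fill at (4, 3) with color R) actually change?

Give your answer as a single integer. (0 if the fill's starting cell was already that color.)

Answer: 21

Derivation:
After op 1 fill(1,2,W) [17 cells changed]:
WWWWR
WWWWB
WWWWB
WWWWY
WWWWY
After op 2 paint(3,1,G):
WWWWR
WWWWB
WWWWB
WGWWY
WWWWY
After op 3 fill(1,3,B) [19 cells changed]:
BBBBR
BBBBB
BBBBB
BGBBY
BBBBY
After op 4 fill(4,3,R) [21 cells changed]:
RRRRR
RRRRR
RRRRR
RGRRY
RRRRY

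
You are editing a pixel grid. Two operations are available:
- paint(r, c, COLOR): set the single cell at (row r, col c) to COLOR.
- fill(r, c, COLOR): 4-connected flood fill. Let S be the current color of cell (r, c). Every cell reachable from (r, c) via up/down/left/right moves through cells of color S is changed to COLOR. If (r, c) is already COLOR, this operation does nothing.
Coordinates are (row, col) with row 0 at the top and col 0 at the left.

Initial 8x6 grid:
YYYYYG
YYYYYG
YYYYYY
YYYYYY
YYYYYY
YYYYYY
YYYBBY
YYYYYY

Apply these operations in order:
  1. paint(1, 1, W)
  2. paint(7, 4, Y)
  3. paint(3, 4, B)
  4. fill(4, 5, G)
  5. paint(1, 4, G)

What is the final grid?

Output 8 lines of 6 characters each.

After op 1 paint(1,1,W):
YYYYYG
YWYYYG
YYYYYY
YYYYYY
YYYYYY
YYYYYY
YYYBBY
YYYYYY
After op 2 paint(7,4,Y):
YYYYYG
YWYYYG
YYYYYY
YYYYYY
YYYYYY
YYYYYY
YYYBBY
YYYYYY
After op 3 paint(3,4,B):
YYYYYG
YWYYYG
YYYYYY
YYYYBY
YYYYYY
YYYYYY
YYYBBY
YYYYYY
After op 4 fill(4,5,G) [42 cells changed]:
GGGGGG
GWGGGG
GGGGGG
GGGGBG
GGGGGG
GGGGGG
GGGBBG
GGGGGG
After op 5 paint(1,4,G):
GGGGGG
GWGGGG
GGGGGG
GGGGBG
GGGGGG
GGGGGG
GGGBBG
GGGGGG

Answer: GGGGGG
GWGGGG
GGGGGG
GGGGBG
GGGGGG
GGGGGG
GGGBBG
GGGGGG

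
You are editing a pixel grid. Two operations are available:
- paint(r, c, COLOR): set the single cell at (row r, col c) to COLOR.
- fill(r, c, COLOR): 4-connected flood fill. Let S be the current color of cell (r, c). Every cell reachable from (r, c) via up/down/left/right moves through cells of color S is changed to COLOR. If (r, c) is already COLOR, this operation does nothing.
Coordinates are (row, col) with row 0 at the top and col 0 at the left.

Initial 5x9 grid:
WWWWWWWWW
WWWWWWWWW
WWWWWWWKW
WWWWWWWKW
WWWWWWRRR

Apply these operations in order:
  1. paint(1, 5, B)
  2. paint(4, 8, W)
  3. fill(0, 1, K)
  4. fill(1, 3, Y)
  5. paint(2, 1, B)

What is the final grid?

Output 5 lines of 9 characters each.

Answer: YYYYYYYYY
YYYYYBYYY
YBYYYYYYY
YYYYYYYYY
YYYYYYRRY

Derivation:
After op 1 paint(1,5,B):
WWWWWWWWW
WWWWWBWWW
WWWWWWWKW
WWWWWWWKW
WWWWWWRRR
After op 2 paint(4,8,W):
WWWWWWWWW
WWWWWBWWW
WWWWWWWKW
WWWWWWWKW
WWWWWWRRW
After op 3 fill(0,1,K) [40 cells changed]:
KKKKKKKKK
KKKKKBKKK
KKKKKKKKK
KKKKKKKKK
KKKKKKRRK
After op 4 fill(1,3,Y) [42 cells changed]:
YYYYYYYYY
YYYYYBYYY
YYYYYYYYY
YYYYYYYYY
YYYYYYRRY
After op 5 paint(2,1,B):
YYYYYYYYY
YYYYYBYYY
YBYYYYYYY
YYYYYYYYY
YYYYYYRRY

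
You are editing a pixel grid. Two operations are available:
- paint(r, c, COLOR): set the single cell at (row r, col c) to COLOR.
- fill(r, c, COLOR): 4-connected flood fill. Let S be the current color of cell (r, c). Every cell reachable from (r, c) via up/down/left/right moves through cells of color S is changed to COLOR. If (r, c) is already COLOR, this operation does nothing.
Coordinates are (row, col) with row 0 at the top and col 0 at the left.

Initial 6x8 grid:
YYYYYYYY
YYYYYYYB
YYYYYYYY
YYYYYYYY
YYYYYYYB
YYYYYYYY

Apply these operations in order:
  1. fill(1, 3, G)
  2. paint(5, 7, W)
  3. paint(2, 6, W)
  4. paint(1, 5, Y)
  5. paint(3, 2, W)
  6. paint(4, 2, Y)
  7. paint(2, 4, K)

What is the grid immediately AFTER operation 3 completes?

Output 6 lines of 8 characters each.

Answer: GGGGGGGG
GGGGGGGB
GGGGGGWG
GGGGGGGG
GGGGGGGB
GGGGGGGW

Derivation:
After op 1 fill(1,3,G) [46 cells changed]:
GGGGGGGG
GGGGGGGB
GGGGGGGG
GGGGGGGG
GGGGGGGB
GGGGGGGG
After op 2 paint(5,7,W):
GGGGGGGG
GGGGGGGB
GGGGGGGG
GGGGGGGG
GGGGGGGB
GGGGGGGW
After op 3 paint(2,6,W):
GGGGGGGG
GGGGGGGB
GGGGGGWG
GGGGGGGG
GGGGGGGB
GGGGGGGW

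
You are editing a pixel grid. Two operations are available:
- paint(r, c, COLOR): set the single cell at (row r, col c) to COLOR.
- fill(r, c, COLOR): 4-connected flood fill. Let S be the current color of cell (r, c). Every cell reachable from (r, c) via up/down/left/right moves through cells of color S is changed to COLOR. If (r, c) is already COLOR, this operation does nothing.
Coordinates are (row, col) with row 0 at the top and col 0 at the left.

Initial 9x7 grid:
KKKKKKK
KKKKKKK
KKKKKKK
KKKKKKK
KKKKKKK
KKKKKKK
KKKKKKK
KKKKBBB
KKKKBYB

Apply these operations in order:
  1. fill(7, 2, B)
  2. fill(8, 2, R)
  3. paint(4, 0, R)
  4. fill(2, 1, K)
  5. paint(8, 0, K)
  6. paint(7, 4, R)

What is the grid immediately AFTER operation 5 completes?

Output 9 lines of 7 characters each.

After op 1 fill(7,2,B) [57 cells changed]:
BBBBBBB
BBBBBBB
BBBBBBB
BBBBBBB
BBBBBBB
BBBBBBB
BBBBBBB
BBBBBBB
BBBBBYB
After op 2 fill(8,2,R) [62 cells changed]:
RRRRRRR
RRRRRRR
RRRRRRR
RRRRRRR
RRRRRRR
RRRRRRR
RRRRRRR
RRRRRRR
RRRRRYR
After op 3 paint(4,0,R):
RRRRRRR
RRRRRRR
RRRRRRR
RRRRRRR
RRRRRRR
RRRRRRR
RRRRRRR
RRRRRRR
RRRRRYR
After op 4 fill(2,1,K) [62 cells changed]:
KKKKKKK
KKKKKKK
KKKKKKK
KKKKKKK
KKKKKKK
KKKKKKK
KKKKKKK
KKKKKKK
KKKKKYK
After op 5 paint(8,0,K):
KKKKKKK
KKKKKKK
KKKKKKK
KKKKKKK
KKKKKKK
KKKKKKK
KKKKKKK
KKKKKKK
KKKKKYK

Answer: KKKKKKK
KKKKKKK
KKKKKKK
KKKKKKK
KKKKKKK
KKKKKKK
KKKKKKK
KKKKKKK
KKKKKYK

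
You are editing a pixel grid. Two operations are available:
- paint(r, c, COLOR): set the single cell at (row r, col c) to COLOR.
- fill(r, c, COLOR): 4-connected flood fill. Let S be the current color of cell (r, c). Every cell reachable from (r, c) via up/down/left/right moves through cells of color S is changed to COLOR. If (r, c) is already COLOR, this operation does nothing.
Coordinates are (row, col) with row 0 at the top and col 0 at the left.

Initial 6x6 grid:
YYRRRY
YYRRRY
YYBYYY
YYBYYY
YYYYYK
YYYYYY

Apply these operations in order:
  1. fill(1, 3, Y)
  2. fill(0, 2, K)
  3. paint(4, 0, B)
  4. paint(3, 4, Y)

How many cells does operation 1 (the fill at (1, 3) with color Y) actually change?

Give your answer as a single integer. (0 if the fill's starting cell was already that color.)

After op 1 fill(1,3,Y) [6 cells changed]:
YYYYYY
YYYYYY
YYBYYY
YYBYYY
YYYYYK
YYYYYY

Answer: 6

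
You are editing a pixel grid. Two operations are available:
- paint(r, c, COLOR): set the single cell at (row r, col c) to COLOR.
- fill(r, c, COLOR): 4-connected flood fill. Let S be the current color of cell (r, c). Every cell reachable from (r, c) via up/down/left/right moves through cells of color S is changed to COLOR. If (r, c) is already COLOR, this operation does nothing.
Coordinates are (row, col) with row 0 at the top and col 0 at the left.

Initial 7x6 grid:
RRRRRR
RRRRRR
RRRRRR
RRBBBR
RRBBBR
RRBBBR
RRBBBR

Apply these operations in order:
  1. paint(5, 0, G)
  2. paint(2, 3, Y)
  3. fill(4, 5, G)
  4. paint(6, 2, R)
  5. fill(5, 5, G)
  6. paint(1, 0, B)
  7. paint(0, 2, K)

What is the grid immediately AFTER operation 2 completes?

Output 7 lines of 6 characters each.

After op 1 paint(5,0,G):
RRRRRR
RRRRRR
RRRRRR
RRBBBR
RRBBBR
GRBBBR
RRBBBR
After op 2 paint(2,3,Y):
RRRRRR
RRRRRR
RRRYRR
RRBBBR
RRBBBR
GRBBBR
RRBBBR

Answer: RRRRRR
RRRRRR
RRRYRR
RRBBBR
RRBBBR
GRBBBR
RRBBBR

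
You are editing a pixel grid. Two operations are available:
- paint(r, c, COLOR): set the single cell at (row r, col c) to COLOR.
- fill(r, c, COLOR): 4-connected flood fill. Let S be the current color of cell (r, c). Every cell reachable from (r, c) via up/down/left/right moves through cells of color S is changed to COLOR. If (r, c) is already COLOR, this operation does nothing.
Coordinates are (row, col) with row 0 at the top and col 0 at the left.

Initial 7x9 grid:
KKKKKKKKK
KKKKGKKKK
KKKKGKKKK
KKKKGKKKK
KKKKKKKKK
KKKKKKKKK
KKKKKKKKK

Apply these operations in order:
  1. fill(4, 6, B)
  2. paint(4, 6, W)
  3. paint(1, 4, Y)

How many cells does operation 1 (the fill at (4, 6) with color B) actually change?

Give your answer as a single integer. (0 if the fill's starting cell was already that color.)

Answer: 60

Derivation:
After op 1 fill(4,6,B) [60 cells changed]:
BBBBBBBBB
BBBBGBBBB
BBBBGBBBB
BBBBGBBBB
BBBBBBBBB
BBBBBBBBB
BBBBBBBBB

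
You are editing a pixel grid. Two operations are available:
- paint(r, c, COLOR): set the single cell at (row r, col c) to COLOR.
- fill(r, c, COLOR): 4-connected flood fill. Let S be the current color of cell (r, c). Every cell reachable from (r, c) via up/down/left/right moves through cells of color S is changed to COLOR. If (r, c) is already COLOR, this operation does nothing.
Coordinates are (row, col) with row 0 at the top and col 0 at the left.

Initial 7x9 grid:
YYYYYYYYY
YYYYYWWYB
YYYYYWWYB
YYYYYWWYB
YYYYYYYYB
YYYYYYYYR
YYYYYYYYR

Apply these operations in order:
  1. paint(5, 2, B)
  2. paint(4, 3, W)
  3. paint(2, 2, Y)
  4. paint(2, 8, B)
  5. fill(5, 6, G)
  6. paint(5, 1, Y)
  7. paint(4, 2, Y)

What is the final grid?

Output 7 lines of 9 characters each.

After op 1 paint(5,2,B):
YYYYYYYYY
YYYYYWWYB
YYYYYWWYB
YYYYYWWYB
YYYYYYYYB
YYBYYYYYR
YYYYYYYYR
After op 2 paint(4,3,W):
YYYYYYYYY
YYYYYWWYB
YYYYYWWYB
YYYYYWWYB
YYYWYYYYB
YYBYYYYYR
YYYYYYYYR
After op 3 paint(2,2,Y):
YYYYYYYYY
YYYYYWWYB
YYYYYWWYB
YYYYYWWYB
YYYWYYYYB
YYBYYYYYR
YYYYYYYYR
After op 4 paint(2,8,B):
YYYYYYYYY
YYYYYWWYB
YYYYYWWYB
YYYYYWWYB
YYYWYYYYB
YYBYYYYYR
YYYYYYYYR
After op 5 fill(5,6,G) [49 cells changed]:
GGGGGGGGG
GGGGGWWGB
GGGGGWWGB
GGGGGWWGB
GGGWGGGGB
GGBGGGGGR
GGGGGGGGR
After op 6 paint(5,1,Y):
GGGGGGGGG
GGGGGWWGB
GGGGGWWGB
GGGGGWWGB
GGGWGGGGB
GYBGGGGGR
GGGGGGGGR
After op 7 paint(4,2,Y):
GGGGGGGGG
GGGGGWWGB
GGGGGWWGB
GGGGGWWGB
GGYWGGGGB
GYBGGGGGR
GGGGGGGGR

Answer: GGGGGGGGG
GGGGGWWGB
GGGGGWWGB
GGGGGWWGB
GGYWGGGGB
GYBGGGGGR
GGGGGGGGR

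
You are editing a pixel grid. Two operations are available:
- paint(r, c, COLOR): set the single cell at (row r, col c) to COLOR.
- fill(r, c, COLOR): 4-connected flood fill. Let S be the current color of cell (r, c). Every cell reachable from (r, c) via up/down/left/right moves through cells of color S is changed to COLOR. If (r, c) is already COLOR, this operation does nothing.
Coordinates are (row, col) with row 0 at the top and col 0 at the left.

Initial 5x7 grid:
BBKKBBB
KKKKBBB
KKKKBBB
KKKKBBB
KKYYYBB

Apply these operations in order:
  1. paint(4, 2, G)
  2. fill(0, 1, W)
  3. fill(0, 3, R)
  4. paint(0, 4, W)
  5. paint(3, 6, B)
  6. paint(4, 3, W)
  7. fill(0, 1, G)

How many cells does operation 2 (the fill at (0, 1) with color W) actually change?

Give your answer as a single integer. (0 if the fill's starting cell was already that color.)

After op 1 paint(4,2,G):
BBKKBBB
KKKKBBB
KKKKBBB
KKKKBBB
KKGYYBB
After op 2 fill(0,1,W) [2 cells changed]:
WWKKBBB
KKKKBBB
KKKKBBB
KKKKBBB
KKGYYBB

Answer: 2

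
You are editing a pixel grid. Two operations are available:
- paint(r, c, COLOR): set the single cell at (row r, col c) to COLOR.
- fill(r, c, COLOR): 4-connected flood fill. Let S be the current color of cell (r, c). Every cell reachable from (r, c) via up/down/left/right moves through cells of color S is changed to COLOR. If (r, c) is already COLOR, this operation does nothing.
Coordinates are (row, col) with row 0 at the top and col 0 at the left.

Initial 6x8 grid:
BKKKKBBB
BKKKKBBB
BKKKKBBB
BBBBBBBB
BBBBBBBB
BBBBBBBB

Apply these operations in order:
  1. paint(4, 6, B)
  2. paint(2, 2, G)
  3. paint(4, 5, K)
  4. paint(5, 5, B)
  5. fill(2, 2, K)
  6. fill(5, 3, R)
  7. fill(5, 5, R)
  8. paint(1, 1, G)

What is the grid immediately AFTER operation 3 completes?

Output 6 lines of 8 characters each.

After op 1 paint(4,6,B):
BKKKKBBB
BKKKKBBB
BKKKKBBB
BBBBBBBB
BBBBBBBB
BBBBBBBB
After op 2 paint(2,2,G):
BKKKKBBB
BKKKKBBB
BKGKKBBB
BBBBBBBB
BBBBBBBB
BBBBBBBB
After op 3 paint(4,5,K):
BKKKKBBB
BKKKKBBB
BKGKKBBB
BBBBBBBB
BBBBBKBB
BBBBBBBB

Answer: BKKKKBBB
BKKKKBBB
BKGKKBBB
BBBBBBBB
BBBBBKBB
BBBBBBBB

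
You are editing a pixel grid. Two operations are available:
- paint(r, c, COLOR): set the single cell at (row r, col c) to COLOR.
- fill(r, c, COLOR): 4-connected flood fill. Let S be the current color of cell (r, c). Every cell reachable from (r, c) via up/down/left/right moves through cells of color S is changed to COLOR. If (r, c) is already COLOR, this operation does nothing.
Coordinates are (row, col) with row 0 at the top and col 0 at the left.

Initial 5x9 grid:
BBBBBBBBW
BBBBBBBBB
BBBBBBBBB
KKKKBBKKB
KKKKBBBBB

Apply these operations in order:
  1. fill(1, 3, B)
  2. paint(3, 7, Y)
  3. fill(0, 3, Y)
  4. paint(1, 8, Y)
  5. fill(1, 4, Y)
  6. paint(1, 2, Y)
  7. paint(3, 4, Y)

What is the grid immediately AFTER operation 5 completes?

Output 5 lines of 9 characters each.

After op 1 fill(1,3,B) [0 cells changed]:
BBBBBBBBW
BBBBBBBBB
BBBBBBBBB
KKKKBBKKB
KKKKBBBBB
After op 2 paint(3,7,Y):
BBBBBBBBW
BBBBBBBBB
BBBBBBBBB
KKKKBBKYB
KKKKBBBBB
After op 3 fill(0,3,Y) [34 cells changed]:
YYYYYYYYW
YYYYYYYYY
YYYYYYYYY
KKKKYYKYY
KKKKYYYYY
After op 4 paint(1,8,Y):
YYYYYYYYW
YYYYYYYYY
YYYYYYYYY
KKKKYYKYY
KKKKYYYYY
After op 5 fill(1,4,Y) [0 cells changed]:
YYYYYYYYW
YYYYYYYYY
YYYYYYYYY
KKKKYYKYY
KKKKYYYYY

Answer: YYYYYYYYW
YYYYYYYYY
YYYYYYYYY
KKKKYYKYY
KKKKYYYYY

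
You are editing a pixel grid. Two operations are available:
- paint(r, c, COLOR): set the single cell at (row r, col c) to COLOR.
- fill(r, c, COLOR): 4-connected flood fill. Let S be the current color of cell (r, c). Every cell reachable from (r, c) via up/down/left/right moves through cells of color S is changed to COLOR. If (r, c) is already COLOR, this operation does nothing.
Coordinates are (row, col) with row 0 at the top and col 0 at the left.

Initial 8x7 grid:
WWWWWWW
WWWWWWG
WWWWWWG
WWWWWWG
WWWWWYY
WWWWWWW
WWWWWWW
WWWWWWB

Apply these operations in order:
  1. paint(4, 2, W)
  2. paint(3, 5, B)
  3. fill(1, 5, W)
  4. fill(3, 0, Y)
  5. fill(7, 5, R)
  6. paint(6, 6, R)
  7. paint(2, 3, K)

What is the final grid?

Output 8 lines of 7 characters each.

After op 1 paint(4,2,W):
WWWWWWW
WWWWWWG
WWWWWWG
WWWWWWG
WWWWWYY
WWWWWWW
WWWWWWW
WWWWWWB
After op 2 paint(3,5,B):
WWWWWWW
WWWWWWG
WWWWWWG
WWWWWBG
WWWWWYY
WWWWWWW
WWWWWWW
WWWWWWB
After op 3 fill(1,5,W) [0 cells changed]:
WWWWWWW
WWWWWWG
WWWWWWG
WWWWWBG
WWWWWYY
WWWWWWW
WWWWWWW
WWWWWWB
After op 4 fill(3,0,Y) [49 cells changed]:
YYYYYYY
YYYYYYG
YYYYYYG
YYYYYBG
YYYYYYY
YYYYYYY
YYYYYYY
YYYYYYB
After op 5 fill(7,5,R) [51 cells changed]:
RRRRRRR
RRRRRRG
RRRRRRG
RRRRRBG
RRRRRRR
RRRRRRR
RRRRRRR
RRRRRRB
After op 6 paint(6,6,R):
RRRRRRR
RRRRRRG
RRRRRRG
RRRRRBG
RRRRRRR
RRRRRRR
RRRRRRR
RRRRRRB
After op 7 paint(2,3,K):
RRRRRRR
RRRRRRG
RRRKRRG
RRRRRBG
RRRRRRR
RRRRRRR
RRRRRRR
RRRRRRB

Answer: RRRRRRR
RRRRRRG
RRRKRRG
RRRRRBG
RRRRRRR
RRRRRRR
RRRRRRR
RRRRRRB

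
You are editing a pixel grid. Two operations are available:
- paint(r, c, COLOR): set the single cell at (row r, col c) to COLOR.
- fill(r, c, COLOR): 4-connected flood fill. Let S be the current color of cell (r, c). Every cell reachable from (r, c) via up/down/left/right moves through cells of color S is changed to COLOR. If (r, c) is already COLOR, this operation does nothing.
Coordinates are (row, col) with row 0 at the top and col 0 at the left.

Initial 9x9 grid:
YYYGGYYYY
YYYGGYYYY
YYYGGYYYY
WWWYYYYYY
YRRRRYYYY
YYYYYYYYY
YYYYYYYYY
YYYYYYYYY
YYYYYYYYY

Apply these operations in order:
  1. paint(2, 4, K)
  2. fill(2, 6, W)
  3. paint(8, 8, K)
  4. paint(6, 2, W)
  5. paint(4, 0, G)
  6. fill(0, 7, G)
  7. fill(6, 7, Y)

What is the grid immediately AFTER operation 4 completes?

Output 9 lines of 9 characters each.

Answer: YYYGGWWWW
YYYGGWWWW
YYYGKWWWW
WWWWWWWWW
WRRRRWWWW
WWWWWWWWW
WWWWWWWWW
WWWWWWWWW
WWWWWWWWK

Derivation:
After op 1 paint(2,4,K):
YYYGGYYYY
YYYGGYYYY
YYYGKYYYY
WWWYYYYYY
YRRRRYYYY
YYYYYYYYY
YYYYYYYYY
YYYYYYYYY
YYYYYYYYY
After op 2 fill(2,6,W) [59 cells changed]:
YYYGGWWWW
YYYGGWWWW
YYYGKWWWW
WWWWWWWWW
WRRRRWWWW
WWWWWWWWW
WWWWWWWWW
WWWWWWWWW
WWWWWWWWW
After op 3 paint(8,8,K):
YYYGGWWWW
YYYGGWWWW
YYYGKWWWW
WWWWWWWWW
WRRRRWWWW
WWWWWWWWW
WWWWWWWWW
WWWWWWWWW
WWWWWWWWK
After op 4 paint(6,2,W):
YYYGGWWWW
YYYGGWWWW
YYYGKWWWW
WWWWWWWWW
WRRRRWWWW
WWWWWWWWW
WWWWWWWWW
WWWWWWWWW
WWWWWWWWK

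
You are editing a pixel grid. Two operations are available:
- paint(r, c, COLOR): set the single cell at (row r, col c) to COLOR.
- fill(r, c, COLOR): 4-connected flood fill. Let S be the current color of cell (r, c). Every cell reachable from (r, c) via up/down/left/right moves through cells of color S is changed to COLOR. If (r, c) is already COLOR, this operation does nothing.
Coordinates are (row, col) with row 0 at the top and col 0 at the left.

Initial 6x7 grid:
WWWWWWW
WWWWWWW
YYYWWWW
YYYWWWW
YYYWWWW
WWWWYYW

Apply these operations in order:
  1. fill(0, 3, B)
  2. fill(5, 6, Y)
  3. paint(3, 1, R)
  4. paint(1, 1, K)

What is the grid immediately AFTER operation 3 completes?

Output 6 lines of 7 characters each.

Answer: YYYYYYY
YYYYYYY
YYYYYYY
YRYYYYY
YYYYYYY
YYYYYYY

Derivation:
After op 1 fill(0,3,B) [31 cells changed]:
BBBBBBB
BBBBBBB
YYYBBBB
YYYBBBB
YYYBBBB
BBBBYYB
After op 2 fill(5,6,Y) [31 cells changed]:
YYYYYYY
YYYYYYY
YYYYYYY
YYYYYYY
YYYYYYY
YYYYYYY
After op 3 paint(3,1,R):
YYYYYYY
YYYYYYY
YYYYYYY
YRYYYYY
YYYYYYY
YYYYYYY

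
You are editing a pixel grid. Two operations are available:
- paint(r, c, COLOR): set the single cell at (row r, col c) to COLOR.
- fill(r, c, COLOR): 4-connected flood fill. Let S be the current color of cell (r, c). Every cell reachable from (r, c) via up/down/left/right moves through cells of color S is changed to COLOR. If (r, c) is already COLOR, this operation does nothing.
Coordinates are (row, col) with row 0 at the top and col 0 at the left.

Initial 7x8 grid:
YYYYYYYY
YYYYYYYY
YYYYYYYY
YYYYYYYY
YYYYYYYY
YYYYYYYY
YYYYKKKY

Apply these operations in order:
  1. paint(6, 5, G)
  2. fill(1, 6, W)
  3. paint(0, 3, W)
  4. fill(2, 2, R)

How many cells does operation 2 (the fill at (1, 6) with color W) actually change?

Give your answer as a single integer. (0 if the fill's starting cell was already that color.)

Answer: 53

Derivation:
After op 1 paint(6,5,G):
YYYYYYYY
YYYYYYYY
YYYYYYYY
YYYYYYYY
YYYYYYYY
YYYYYYYY
YYYYKGKY
After op 2 fill(1,6,W) [53 cells changed]:
WWWWWWWW
WWWWWWWW
WWWWWWWW
WWWWWWWW
WWWWWWWW
WWWWWWWW
WWWWKGKW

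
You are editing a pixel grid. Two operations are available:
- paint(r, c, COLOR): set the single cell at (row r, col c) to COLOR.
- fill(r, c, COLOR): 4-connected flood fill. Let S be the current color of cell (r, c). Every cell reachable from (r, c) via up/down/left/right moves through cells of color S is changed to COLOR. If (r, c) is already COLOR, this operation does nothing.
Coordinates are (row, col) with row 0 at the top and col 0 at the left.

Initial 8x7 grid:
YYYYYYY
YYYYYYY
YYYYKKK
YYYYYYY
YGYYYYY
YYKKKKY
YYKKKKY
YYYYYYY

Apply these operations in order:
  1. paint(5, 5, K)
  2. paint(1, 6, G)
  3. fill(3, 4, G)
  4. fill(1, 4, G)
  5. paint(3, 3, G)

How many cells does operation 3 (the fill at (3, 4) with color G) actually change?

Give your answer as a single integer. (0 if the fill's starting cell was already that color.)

Answer: 43

Derivation:
After op 1 paint(5,5,K):
YYYYYYY
YYYYYYY
YYYYKKK
YYYYYYY
YGYYYYY
YYKKKKY
YYKKKKY
YYYYYYY
After op 2 paint(1,6,G):
YYYYYYY
YYYYYYG
YYYYKKK
YYYYYYY
YGYYYYY
YYKKKKY
YYKKKKY
YYYYYYY
After op 3 fill(3,4,G) [43 cells changed]:
GGGGGGG
GGGGGGG
GGGGKKK
GGGGGGG
GGGGGGG
GGKKKKG
GGKKKKG
GGGGGGG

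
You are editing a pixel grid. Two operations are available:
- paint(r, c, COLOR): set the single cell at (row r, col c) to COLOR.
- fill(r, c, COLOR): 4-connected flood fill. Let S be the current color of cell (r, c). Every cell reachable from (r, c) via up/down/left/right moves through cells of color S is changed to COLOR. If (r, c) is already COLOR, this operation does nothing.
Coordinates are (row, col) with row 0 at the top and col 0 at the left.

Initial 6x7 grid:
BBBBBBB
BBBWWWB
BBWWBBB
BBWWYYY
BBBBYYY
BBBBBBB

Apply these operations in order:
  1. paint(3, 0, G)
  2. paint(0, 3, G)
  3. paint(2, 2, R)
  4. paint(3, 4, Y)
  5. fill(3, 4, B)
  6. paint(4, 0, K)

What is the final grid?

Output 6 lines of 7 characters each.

After op 1 paint(3,0,G):
BBBBBBB
BBBWWWB
BBWWBBB
GBWWYYY
BBBBYYY
BBBBBBB
After op 2 paint(0,3,G):
BBBGBBB
BBBWWWB
BBWWBBB
GBWWYYY
BBBBYYY
BBBBBBB
After op 3 paint(2,2,R):
BBBGBBB
BBBWWWB
BBRWBBB
GBWWYYY
BBBBYYY
BBBBBBB
After op 4 paint(3,4,Y):
BBBGBBB
BBBWWWB
BBRWBBB
GBWWYYY
BBBBYYY
BBBBBBB
After op 5 fill(3,4,B) [6 cells changed]:
BBBGBBB
BBBWWWB
BBRWBBB
GBWWBBB
BBBBBBB
BBBBBBB
After op 6 paint(4,0,K):
BBBGBBB
BBBWWWB
BBRWBBB
GBWWBBB
KBBBBBB
BBBBBBB

Answer: BBBGBBB
BBBWWWB
BBRWBBB
GBWWBBB
KBBBBBB
BBBBBBB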